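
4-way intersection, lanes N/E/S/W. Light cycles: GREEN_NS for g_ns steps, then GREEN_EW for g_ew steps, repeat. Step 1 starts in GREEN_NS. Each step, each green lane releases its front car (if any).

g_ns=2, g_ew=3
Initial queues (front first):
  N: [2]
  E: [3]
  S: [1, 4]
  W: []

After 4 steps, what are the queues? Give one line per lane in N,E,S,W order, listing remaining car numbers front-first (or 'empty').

Step 1 [NS]: N:car2-GO,E:wait,S:car1-GO,W:wait | queues: N=0 E=1 S=1 W=0
Step 2 [NS]: N:empty,E:wait,S:car4-GO,W:wait | queues: N=0 E=1 S=0 W=0
Step 3 [EW]: N:wait,E:car3-GO,S:wait,W:empty | queues: N=0 E=0 S=0 W=0

N: empty
E: empty
S: empty
W: empty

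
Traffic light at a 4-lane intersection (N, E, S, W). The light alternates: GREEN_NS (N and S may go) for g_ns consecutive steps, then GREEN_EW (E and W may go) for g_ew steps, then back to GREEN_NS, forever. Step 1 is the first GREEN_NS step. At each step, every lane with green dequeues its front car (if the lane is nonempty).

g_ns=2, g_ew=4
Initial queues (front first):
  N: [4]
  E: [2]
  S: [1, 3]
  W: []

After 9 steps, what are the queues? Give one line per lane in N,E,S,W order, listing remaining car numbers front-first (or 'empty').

Step 1 [NS]: N:car4-GO,E:wait,S:car1-GO,W:wait | queues: N=0 E=1 S=1 W=0
Step 2 [NS]: N:empty,E:wait,S:car3-GO,W:wait | queues: N=0 E=1 S=0 W=0
Step 3 [EW]: N:wait,E:car2-GO,S:wait,W:empty | queues: N=0 E=0 S=0 W=0

N: empty
E: empty
S: empty
W: empty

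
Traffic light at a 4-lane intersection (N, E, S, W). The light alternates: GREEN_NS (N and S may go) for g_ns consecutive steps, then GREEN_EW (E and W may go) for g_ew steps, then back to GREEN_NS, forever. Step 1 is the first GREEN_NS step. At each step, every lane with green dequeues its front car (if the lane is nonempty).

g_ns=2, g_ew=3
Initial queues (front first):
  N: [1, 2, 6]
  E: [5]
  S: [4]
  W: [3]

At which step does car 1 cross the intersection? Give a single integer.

Step 1 [NS]: N:car1-GO,E:wait,S:car4-GO,W:wait | queues: N=2 E=1 S=0 W=1
Step 2 [NS]: N:car2-GO,E:wait,S:empty,W:wait | queues: N=1 E=1 S=0 W=1
Step 3 [EW]: N:wait,E:car5-GO,S:wait,W:car3-GO | queues: N=1 E=0 S=0 W=0
Step 4 [EW]: N:wait,E:empty,S:wait,W:empty | queues: N=1 E=0 S=0 W=0
Step 5 [EW]: N:wait,E:empty,S:wait,W:empty | queues: N=1 E=0 S=0 W=0
Step 6 [NS]: N:car6-GO,E:wait,S:empty,W:wait | queues: N=0 E=0 S=0 W=0
Car 1 crosses at step 1

1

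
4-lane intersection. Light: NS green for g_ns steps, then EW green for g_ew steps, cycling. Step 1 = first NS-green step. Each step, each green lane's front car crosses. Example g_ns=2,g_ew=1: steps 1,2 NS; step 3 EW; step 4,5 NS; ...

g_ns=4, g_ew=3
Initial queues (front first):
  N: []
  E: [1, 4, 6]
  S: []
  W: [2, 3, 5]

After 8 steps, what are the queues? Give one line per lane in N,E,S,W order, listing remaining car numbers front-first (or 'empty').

Step 1 [NS]: N:empty,E:wait,S:empty,W:wait | queues: N=0 E=3 S=0 W=3
Step 2 [NS]: N:empty,E:wait,S:empty,W:wait | queues: N=0 E=3 S=0 W=3
Step 3 [NS]: N:empty,E:wait,S:empty,W:wait | queues: N=0 E=3 S=0 W=3
Step 4 [NS]: N:empty,E:wait,S:empty,W:wait | queues: N=0 E=3 S=0 W=3
Step 5 [EW]: N:wait,E:car1-GO,S:wait,W:car2-GO | queues: N=0 E=2 S=0 W=2
Step 6 [EW]: N:wait,E:car4-GO,S:wait,W:car3-GO | queues: N=0 E=1 S=0 W=1
Step 7 [EW]: N:wait,E:car6-GO,S:wait,W:car5-GO | queues: N=0 E=0 S=0 W=0

N: empty
E: empty
S: empty
W: empty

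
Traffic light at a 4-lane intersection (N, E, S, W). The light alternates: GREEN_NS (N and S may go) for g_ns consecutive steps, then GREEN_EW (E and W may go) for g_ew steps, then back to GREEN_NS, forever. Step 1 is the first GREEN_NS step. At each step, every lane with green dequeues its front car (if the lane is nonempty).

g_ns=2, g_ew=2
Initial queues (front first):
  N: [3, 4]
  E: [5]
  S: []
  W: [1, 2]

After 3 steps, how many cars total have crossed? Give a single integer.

Answer: 4

Derivation:
Step 1 [NS]: N:car3-GO,E:wait,S:empty,W:wait | queues: N=1 E=1 S=0 W=2
Step 2 [NS]: N:car4-GO,E:wait,S:empty,W:wait | queues: N=0 E=1 S=0 W=2
Step 3 [EW]: N:wait,E:car5-GO,S:wait,W:car1-GO | queues: N=0 E=0 S=0 W=1
Cars crossed by step 3: 4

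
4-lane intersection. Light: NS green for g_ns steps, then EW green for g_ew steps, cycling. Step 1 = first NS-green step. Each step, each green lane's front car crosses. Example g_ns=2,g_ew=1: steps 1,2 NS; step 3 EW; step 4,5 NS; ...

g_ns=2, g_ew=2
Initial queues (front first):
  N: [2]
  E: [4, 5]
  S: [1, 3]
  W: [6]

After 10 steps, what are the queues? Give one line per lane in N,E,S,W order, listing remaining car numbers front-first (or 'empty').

Step 1 [NS]: N:car2-GO,E:wait,S:car1-GO,W:wait | queues: N=0 E=2 S=1 W=1
Step 2 [NS]: N:empty,E:wait,S:car3-GO,W:wait | queues: N=0 E=2 S=0 W=1
Step 3 [EW]: N:wait,E:car4-GO,S:wait,W:car6-GO | queues: N=0 E=1 S=0 W=0
Step 4 [EW]: N:wait,E:car5-GO,S:wait,W:empty | queues: N=0 E=0 S=0 W=0

N: empty
E: empty
S: empty
W: empty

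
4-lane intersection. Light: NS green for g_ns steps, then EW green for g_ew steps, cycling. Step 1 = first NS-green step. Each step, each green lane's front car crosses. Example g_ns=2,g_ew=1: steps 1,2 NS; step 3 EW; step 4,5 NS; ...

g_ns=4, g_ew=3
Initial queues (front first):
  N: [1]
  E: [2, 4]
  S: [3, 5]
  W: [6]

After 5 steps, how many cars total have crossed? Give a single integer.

Answer: 5

Derivation:
Step 1 [NS]: N:car1-GO,E:wait,S:car3-GO,W:wait | queues: N=0 E=2 S=1 W=1
Step 2 [NS]: N:empty,E:wait,S:car5-GO,W:wait | queues: N=0 E=2 S=0 W=1
Step 3 [NS]: N:empty,E:wait,S:empty,W:wait | queues: N=0 E=2 S=0 W=1
Step 4 [NS]: N:empty,E:wait,S:empty,W:wait | queues: N=0 E=2 S=0 W=1
Step 5 [EW]: N:wait,E:car2-GO,S:wait,W:car6-GO | queues: N=0 E=1 S=0 W=0
Cars crossed by step 5: 5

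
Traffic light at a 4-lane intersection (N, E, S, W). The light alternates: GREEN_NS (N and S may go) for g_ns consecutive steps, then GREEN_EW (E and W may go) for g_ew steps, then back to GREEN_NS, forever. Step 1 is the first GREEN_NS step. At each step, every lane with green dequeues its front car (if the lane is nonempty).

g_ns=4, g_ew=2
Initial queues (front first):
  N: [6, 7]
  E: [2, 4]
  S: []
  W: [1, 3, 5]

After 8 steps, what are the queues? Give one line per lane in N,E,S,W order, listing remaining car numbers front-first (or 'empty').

Step 1 [NS]: N:car6-GO,E:wait,S:empty,W:wait | queues: N=1 E=2 S=0 W=3
Step 2 [NS]: N:car7-GO,E:wait,S:empty,W:wait | queues: N=0 E=2 S=0 W=3
Step 3 [NS]: N:empty,E:wait,S:empty,W:wait | queues: N=0 E=2 S=0 W=3
Step 4 [NS]: N:empty,E:wait,S:empty,W:wait | queues: N=0 E=2 S=0 W=3
Step 5 [EW]: N:wait,E:car2-GO,S:wait,W:car1-GO | queues: N=0 E=1 S=0 W=2
Step 6 [EW]: N:wait,E:car4-GO,S:wait,W:car3-GO | queues: N=0 E=0 S=0 W=1
Step 7 [NS]: N:empty,E:wait,S:empty,W:wait | queues: N=0 E=0 S=0 W=1
Step 8 [NS]: N:empty,E:wait,S:empty,W:wait | queues: N=0 E=0 S=0 W=1

N: empty
E: empty
S: empty
W: 5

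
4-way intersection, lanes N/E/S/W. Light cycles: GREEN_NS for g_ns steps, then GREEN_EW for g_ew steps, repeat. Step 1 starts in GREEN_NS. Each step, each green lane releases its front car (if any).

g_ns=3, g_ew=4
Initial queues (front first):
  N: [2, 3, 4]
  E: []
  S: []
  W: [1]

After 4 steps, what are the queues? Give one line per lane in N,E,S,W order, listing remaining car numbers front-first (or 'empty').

Step 1 [NS]: N:car2-GO,E:wait,S:empty,W:wait | queues: N=2 E=0 S=0 W=1
Step 2 [NS]: N:car3-GO,E:wait,S:empty,W:wait | queues: N=1 E=0 S=0 W=1
Step 3 [NS]: N:car4-GO,E:wait,S:empty,W:wait | queues: N=0 E=0 S=0 W=1
Step 4 [EW]: N:wait,E:empty,S:wait,W:car1-GO | queues: N=0 E=0 S=0 W=0

N: empty
E: empty
S: empty
W: empty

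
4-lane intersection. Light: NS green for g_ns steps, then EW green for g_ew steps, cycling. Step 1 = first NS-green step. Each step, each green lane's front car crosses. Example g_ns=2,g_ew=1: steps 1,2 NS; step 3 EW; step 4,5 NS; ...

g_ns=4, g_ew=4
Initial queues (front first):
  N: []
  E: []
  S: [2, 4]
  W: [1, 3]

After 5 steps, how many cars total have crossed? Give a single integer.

Answer: 3

Derivation:
Step 1 [NS]: N:empty,E:wait,S:car2-GO,W:wait | queues: N=0 E=0 S=1 W=2
Step 2 [NS]: N:empty,E:wait,S:car4-GO,W:wait | queues: N=0 E=0 S=0 W=2
Step 3 [NS]: N:empty,E:wait,S:empty,W:wait | queues: N=0 E=0 S=0 W=2
Step 4 [NS]: N:empty,E:wait,S:empty,W:wait | queues: N=0 E=0 S=0 W=2
Step 5 [EW]: N:wait,E:empty,S:wait,W:car1-GO | queues: N=0 E=0 S=0 W=1
Cars crossed by step 5: 3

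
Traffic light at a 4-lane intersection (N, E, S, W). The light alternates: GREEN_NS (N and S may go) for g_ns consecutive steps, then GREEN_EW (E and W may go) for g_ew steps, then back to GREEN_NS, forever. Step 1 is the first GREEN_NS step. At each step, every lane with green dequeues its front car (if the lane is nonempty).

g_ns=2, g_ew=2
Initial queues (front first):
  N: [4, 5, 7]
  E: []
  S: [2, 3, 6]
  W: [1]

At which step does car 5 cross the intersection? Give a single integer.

Step 1 [NS]: N:car4-GO,E:wait,S:car2-GO,W:wait | queues: N=2 E=0 S=2 W=1
Step 2 [NS]: N:car5-GO,E:wait,S:car3-GO,W:wait | queues: N=1 E=0 S=1 W=1
Step 3 [EW]: N:wait,E:empty,S:wait,W:car1-GO | queues: N=1 E=0 S=1 W=0
Step 4 [EW]: N:wait,E:empty,S:wait,W:empty | queues: N=1 E=0 S=1 W=0
Step 5 [NS]: N:car7-GO,E:wait,S:car6-GO,W:wait | queues: N=0 E=0 S=0 W=0
Car 5 crosses at step 2

2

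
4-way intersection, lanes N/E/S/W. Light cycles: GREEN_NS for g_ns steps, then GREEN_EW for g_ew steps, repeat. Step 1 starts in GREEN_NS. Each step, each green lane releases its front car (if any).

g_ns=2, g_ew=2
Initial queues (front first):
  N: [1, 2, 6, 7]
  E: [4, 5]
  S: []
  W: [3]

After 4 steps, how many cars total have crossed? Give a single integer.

Step 1 [NS]: N:car1-GO,E:wait,S:empty,W:wait | queues: N=3 E=2 S=0 W=1
Step 2 [NS]: N:car2-GO,E:wait,S:empty,W:wait | queues: N=2 E=2 S=0 W=1
Step 3 [EW]: N:wait,E:car4-GO,S:wait,W:car3-GO | queues: N=2 E=1 S=0 W=0
Step 4 [EW]: N:wait,E:car5-GO,S:wait,W:empty | queues: N=2 E=0 S=0 W=0
Cars crossed by step 4: 5

Answer: 5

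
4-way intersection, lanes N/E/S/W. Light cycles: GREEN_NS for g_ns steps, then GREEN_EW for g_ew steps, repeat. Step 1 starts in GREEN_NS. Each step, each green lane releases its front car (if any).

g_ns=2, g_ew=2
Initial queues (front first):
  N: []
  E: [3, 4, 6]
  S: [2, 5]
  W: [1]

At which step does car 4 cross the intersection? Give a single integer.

Step 1 [NS]: N:empty,E:wait,S:car2-GO,W:wait | queues: N=0 E=3 S=1 W=1
Step 2 [NS]: N:empty,E:wait,S:car5-GO,W:wait | queues: N=0 E=3 S=0 W=1
Step 3 [EW]: N:wait,E:car3-GO,S:wait,W:car1-GO | queues: N=0 E=2 S=0 W=0
Step 4 [EW]: N:wait,E:car4-GO,S:wait,W:empty | queues: N=0 E=1 S=0 W=0
Step 5 [NS]: N:empty,E:wait,S:empty,W:wait | queues: N=0 E=1 S=0 W=0
Step 6 [NS]: N:empty,E:wait,S:empty,W:wait | queues: N=0 E=1 S=0 W=0
Step 7 [EW]: N:wait,E:car6-GO,S:wait,W:empty | queues: N=0 E=0 S=0 W=0
Car 4 crosses at step 4

4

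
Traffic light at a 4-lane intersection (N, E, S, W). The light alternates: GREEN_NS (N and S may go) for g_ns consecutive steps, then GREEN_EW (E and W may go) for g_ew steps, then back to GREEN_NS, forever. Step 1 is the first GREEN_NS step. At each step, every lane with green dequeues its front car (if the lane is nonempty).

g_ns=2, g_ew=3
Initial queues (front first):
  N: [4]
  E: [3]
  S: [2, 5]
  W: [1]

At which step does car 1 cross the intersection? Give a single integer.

Step 1 [NS]: N:car4-GO,E:wait,S:car2-GO,W:wait | queues: N=0 E=1 S=1 W=1
Step 2 [NS]: N:empty,E:wait,S:car5-GO,W:wait | queues: N=0 E=1 S=0 W=1
Step 3 [EW]: N:wait,E:car3-GO,S:wait,W:car1-GO | queues: N=0 E=0 S=0 W=0
Car 1 crosses at step 3

3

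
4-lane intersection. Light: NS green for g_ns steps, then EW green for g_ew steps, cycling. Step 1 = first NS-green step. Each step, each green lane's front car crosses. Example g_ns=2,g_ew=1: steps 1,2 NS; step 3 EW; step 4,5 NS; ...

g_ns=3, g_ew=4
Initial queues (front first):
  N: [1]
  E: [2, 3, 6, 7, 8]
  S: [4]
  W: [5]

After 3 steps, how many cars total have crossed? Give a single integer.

Answer: 2

Derivation:
Step 1 [NS]: N:car1-GO,E:wait,S:car4-GO,W:wait | queues: N=0 E=5 S=0 W=1
Step 2 [NS]: N:empty,E:wait,S:empty,W:wait | queues: N=0 E=5 S=0 W=1
Step 3 [NS]: N:empty,E:wait,S:empty,W:wait | queues: N=0 E=5 S=0 W=1
Cars crossed by step 3: 2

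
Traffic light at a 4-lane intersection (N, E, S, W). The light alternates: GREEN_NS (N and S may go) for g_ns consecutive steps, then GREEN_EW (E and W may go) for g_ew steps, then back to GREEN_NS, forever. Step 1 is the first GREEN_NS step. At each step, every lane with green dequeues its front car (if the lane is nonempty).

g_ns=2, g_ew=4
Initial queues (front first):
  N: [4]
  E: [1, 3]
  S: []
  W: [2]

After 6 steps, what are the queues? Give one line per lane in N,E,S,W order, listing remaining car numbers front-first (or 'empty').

Step 1 [NS]: N:car4-GO,E:wait,S:empty,W:wait | queues: N=0 E=2 S=0 W=1
Step 2 [NS]: N:empty,E:wait,S:empty,W:wait | queues: N=0 E=2 S=0 W=1
Step 3 [EW]: N:wait,E:car1-GO,S:wait,W:car2-GO | queues: N=0 E=1 S=0 W=0
Step 4 [EW]: N:wait,E:car3-GO,S:wait,W:empty | queues: N=0 E=0 S=0 W=0

N: empty
E: empty
S: empty
W: empty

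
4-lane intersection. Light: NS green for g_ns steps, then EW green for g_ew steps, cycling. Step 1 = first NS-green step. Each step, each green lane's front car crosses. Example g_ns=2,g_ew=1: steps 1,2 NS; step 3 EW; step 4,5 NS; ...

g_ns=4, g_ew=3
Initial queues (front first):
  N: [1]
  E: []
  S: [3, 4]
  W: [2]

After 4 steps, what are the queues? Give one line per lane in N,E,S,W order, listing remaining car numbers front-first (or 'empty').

Step 1 [NS]: N:car1-GO,E:wait,S:car3-GO,W:wait | queues: N=0 E=0 S=1 W=1
Step 2 [NS]: N:empty,E:wait,S:car4-GO,W:wait | queues: N=0 E=0 S=0 W=1
Step 3 [NS]: N:empty,E:wait,S:empty,W:wait | queues: N=0 E=0 S=0 W=1
Step 4 [NS]: N:empty,E:wait,S:empty,W:wait | queues: N=0 E=0 S=0 W=1

N: empty
E: empty
S: empty
W: 2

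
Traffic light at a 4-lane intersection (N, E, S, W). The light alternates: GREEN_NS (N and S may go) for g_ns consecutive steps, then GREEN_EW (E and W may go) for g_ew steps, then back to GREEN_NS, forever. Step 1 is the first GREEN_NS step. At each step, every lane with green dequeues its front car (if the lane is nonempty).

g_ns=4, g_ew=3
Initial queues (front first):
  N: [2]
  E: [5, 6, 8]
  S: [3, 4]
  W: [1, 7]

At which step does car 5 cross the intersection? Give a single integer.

Step 1 [NS]: N:car2-GO,E:wait,S:car3-GO,W:wait | queues: N=0 E=3 S=1 W=2
Step 2 [NS]: N:empty,E:wait,S:car4-GO,W:wait | queues: N=0 E=3 S=0 W=2
Step 3 [NS]: N:empty,E:wait,S:empty,W:wait | queues: N=0 E=3 S=0 W=2
Step 4 [NS]: N:empty,E:wait,S:empty,W:wait | queues: N=0 E=3 S=0 W=2
Step 5 [EW]: N:wait,E:car5-GO,S:wait,W:car1-GO | queues: N=0 E=2 S=0 W=1
Step 6 [EW]: N:wait,E:car6-GO,S:wait,W:car7-GO | queues: N=0 E=1 S=0 W=0
Step 7 [EW]: N:wait,E:car8-GO,S:wait,W:empty | queues: N=0 E=0 S=0 W=0
Car 5 crosses at step 5

5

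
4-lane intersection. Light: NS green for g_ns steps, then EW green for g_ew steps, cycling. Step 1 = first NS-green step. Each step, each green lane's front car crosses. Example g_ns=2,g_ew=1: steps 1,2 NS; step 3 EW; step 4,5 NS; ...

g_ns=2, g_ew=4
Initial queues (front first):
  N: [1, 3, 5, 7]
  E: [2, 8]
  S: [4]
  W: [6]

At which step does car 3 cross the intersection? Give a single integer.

Step 1 [NS]: N:car1-GO,E:wait,S:car4-GO,W:wait | queues: N=3 E=2 S=0 W=1
Step 2 [NS]: N:car3-GO,E:wait,S:empty,W:wait | queues: N=2 E=2 S=0 W=1
Step 3 [EW]: N:wait,E:car2-GO,S:wait,W:car6-GO | queues: N=2 E=1 S=0 W=0
Step 4 [EW]: N:wait,E:car8-GO,S:wait,W:empty | queues: N=2 E=0 S=0 W=0
Step 5 [EW]: N:wait,E:empty,S:wait,W:empty | queues: N=2 E=0 S=0 W=0
Step 6 [EW]: N:wait,E:empty,S:wait,W:empty | queues: N=2 E=0 S=0 W=0
Step 7 [NS]: N:car5-GO,E:wait,S:empty,W:wait | queues: N=1 E=0 S=0 W=0
Step 8 [NS]: N:car7-GO,E:wait,S:empty,W:wait | queues: N=0 E=0 S=0 W=0
Car 3 crosses at step 2

2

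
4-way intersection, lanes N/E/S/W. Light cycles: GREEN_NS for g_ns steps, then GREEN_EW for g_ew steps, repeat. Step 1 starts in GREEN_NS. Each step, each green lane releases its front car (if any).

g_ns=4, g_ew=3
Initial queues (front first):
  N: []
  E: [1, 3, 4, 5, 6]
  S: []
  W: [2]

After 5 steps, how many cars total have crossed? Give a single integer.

Step 1 [NS]: N:empty,E:wait,S:empty,W:wait | queues: N=0 E=5 S=0 W=1
Step 2 [NS]: N:empty,E:wait,S:empty,W:wait | queues: N=0 E=5 S=0 W=1
Step 3 [NS]: N:empty,E:wait,S:empty,W:wait | queues: N=0 E=5 S=0 W=1
Step 4 [NS]: N:empty,E:wait,S:empty,W:wait | queues: N=0 E=5 S=0 W=1
Step 5 [EW]: N:wait,E:car1-GO,S:wait,W:car2-GO | queues: N=0 E=4 S=0 W=0
Cars crossed by step 5: 2

Answer: 2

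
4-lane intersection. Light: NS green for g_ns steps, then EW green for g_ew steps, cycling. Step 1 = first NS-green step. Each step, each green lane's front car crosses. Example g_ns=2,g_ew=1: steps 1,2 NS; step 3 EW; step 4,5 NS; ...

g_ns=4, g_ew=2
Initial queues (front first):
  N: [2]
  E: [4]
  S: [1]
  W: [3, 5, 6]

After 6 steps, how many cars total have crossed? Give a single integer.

Step 1 [NS]: N:car2-GO,E:wait,S:car1-GO,W:wait | queues: N=0 E=1 S=0 W=3
Step 2 [NS]: N:empty,E:wait,S:empty,W:wait | queues: N=0 E=1 S=0 W=3
Step 3 [NS]: N:empty,E:wait,S:empty,W:wait | queues: N=0 E=1 S=0 W=3
Step 4 [NS]: N:empty,E:wait,S:empty,W:wait | queues: N=0 E=1 S=0 W=3
Step 5 [EW]: N:wait,E:car4-GO,S:wait,W:car3-GO | queues: N=0 E=0 S=0 W=2
Step 6 [EW]: N:wait,E:empty,S:wait,W:car5-GO | queues: N=0 E=0 S=0 W=1
Cars crossed by step 6: 5

Answer: 5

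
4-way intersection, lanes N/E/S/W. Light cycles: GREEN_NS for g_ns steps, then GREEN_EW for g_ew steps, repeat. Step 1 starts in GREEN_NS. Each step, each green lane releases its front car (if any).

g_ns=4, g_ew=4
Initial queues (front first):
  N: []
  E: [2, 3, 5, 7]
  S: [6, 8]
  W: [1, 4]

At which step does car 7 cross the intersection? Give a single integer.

Step 1 [NS]: N:empty,E:wait,S:car6-GO,W:wait | queues: N=0 E=4 S=1 W=2
Step 2 [NS]: N:empty,E:wait,S:car8-GO,W:wait | queues: N=0 E=4 S=0 W=2
Step 3 [NS]: N:empty,E:wait,S:empty,W:wait | queues: N=0 E=4 S=0 W=2
Step 4 [NS]: N:empty,E:wait,S:empty,W:wait | queues: N=0 E=4 S=0 W=2
Step 5 [EW]: N:wait,E:car2-GO,S:wait,W:car1-GO | queues: N=0 E=3 S=0 W=1
Step 6 [EW]: N:wait,E:car3-GO,S:wait,W:car4-GO | queues: N=0 E=2 S=0 W=0
Step 7 [EW]: N:wait,E:car5-GO,S:wait,W:empty | queues: N=0 E=1 S=0 W=0
Step 8 [EW]: N:wait,E:car7-GO,S:wait,W:empty | queues: N=0 E=0 S=0 W=0
Car 7 crosses at step 8

8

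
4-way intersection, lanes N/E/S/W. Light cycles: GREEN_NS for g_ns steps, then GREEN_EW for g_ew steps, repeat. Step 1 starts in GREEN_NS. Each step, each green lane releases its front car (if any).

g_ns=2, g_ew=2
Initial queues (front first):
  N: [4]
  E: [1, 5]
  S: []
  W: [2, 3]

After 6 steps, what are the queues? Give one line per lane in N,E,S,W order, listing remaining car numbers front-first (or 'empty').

Step 1 [NS]: N:car4-GO,E:wait,S:empty,W:wait | queues: N=0 E=2 S=0 W=2
Step 2 [NS]: N:empty,E:wait,S:empty,W:wait | queues: N=0 E=2 S=0 W=2
Step 3 [EW]: N:wait,E:car1-GO,S:wait,W:car2-GO | queues: N=0 E=1 S=0 W=1
Step 4 [EW]: N:wait,E:car5-GO,S:wait,W:car3-GO | queues: N=0 E=0 S=0 W=0

N: empty
E: empty
S: empty
W: empty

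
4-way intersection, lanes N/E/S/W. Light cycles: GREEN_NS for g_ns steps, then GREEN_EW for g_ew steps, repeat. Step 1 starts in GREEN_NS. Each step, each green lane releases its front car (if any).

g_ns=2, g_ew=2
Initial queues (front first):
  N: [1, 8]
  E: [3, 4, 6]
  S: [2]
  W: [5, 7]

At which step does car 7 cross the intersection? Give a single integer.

Step 1 [NS]: N:car1-GO,E:wait,S:car2-GO,W:wait | queues: N=1 E=3 S=0 W=2
Step 2 [NS]: N:car8-GO,E:wait,S:empty,W:wait | queues: N=0 E=3 S=0 W=2
Step 3 [EW]: N:wait,E:car3-GO,S:wait,W:car5-GO | queues: N=0 E=2 S=0 W=1
Step 4 [EW]: N:wait,E:car4-GO,S:wait,W:car7-GO | queues: N=0 E=1 S=0 W=0
Step 5 [NS]: N:empty,E:wait,S:empty,W:wait | queues: N=0 E=1 S=0 W=0
Step 6 [NS]: N:empty,E:wait,S:empty,W:wait | queues: N=0 E=1 S=0 W=0
Step 7 [EW]: N:wait,E:car6-GO,S:wait,W:empty | queues: N=0 E=0 S=0 W=0
Car 7 crosses at step 4

4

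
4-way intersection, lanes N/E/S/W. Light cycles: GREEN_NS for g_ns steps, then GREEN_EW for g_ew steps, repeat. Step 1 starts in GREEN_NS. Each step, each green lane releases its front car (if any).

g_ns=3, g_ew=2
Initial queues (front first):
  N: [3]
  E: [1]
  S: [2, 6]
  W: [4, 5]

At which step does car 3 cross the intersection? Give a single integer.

Step 1 [NS]: N:car3-GO,E:wait,S:car2-GO,W:wait | queues: N=0 E=1 S=1 W=2
Step 2 [NS]: N:empty,E:wait,S:car6-GO,W:wait | queues: N=0 E=1 S=0 W=2
Step 3 [NS]: N:empty,E:wait,S:empty,W:wait | queues: N=0 E=1 S=0 W=2
Step 4 [EW]: N:wait,E:car1-GO,S:wait,W:car4-GO | queues: N=0 E=0 S=0 W=1
Step 5 [EW]: N:wait,E:empty,S:wait,W:car5-GO | queues: N=0 E=0 S=0 W=0
Car 3 crosses at step 1

1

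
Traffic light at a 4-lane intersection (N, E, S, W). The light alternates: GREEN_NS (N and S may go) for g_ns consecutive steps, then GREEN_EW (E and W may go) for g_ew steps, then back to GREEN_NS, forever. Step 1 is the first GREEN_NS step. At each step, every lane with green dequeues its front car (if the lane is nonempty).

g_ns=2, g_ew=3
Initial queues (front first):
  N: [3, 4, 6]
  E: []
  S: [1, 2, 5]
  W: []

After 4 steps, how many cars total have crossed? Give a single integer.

Answer: 4

Derivation:
Step 1 [NS]: N:car3-GO,E:wait,S:car1-GO,W:wait | queues: N=2 E=0 S=2 W=0
Step 2 [NS]: N:car4-GO,E:wait,S:car2-GO,W:wait | queues: N=1 E=0 S=1 W=0
Step 3 [EW]: N:wait,E:empty,S:wait,W:empty | queues: N=1 E=0 S=1 W=0
Step 4 [EW]: N:wait,E:empty,S:wait,W:empty | queues: N=1 E=0 S=1 W=0
Cars crossed by step 4: 4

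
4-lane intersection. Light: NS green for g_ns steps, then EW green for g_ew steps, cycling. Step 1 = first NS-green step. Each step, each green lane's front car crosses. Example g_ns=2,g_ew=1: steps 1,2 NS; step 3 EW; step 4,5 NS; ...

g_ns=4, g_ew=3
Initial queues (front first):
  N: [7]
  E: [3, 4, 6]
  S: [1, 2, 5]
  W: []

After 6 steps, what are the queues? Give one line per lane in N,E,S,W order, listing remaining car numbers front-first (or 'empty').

Step 1 [NS]: N:car7-GO,E:wait,S:car1-GO,W:wait | queues: N=0 E=3 S=2 W=0
Step 2 [NS]: N:empty,E:wait,S:car2-GO,W:wait | queues: N=0 E=3 S=1 W=0
Step 3 [NS]: N:empty,E:wait,S:car5-GO,W:wait | queues: N=0 E=3 S=0 W=0
Step 4 [NS]: N:empty,E:wait,S:empty,W:wait | queues: N=0 E=3 S=0 W=0
Step 5 [EW]: N:wait,E:car3-GO,S:wait,W:empty | queues: N=0 E=2 S=0 W=0
Step 6 [EW]: N:wait,E:car4-GO,S:wait,W:empty | queues: N=0 E=1 S=0 W=0

N: empty
E: 6
S: empty
W: empty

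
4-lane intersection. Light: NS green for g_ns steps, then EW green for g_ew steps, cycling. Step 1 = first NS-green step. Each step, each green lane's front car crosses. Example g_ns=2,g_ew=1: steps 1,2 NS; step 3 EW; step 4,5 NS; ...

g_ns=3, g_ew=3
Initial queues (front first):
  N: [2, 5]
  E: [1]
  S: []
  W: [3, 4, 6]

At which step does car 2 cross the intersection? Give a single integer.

Step 1 [NS]: N:car2-GO,E:wait,S:empty,W:wait | queues: N=1 E=1 S=0 W=3
Step 2 [NS]: N:car5-GO,E:wait,S:empty,W:wait | queues: N=0 E=1 S=0 W=3
Step 3 [NS]: N:empty,E:wait,S:empty,W:wait | queues: N=0 E=1 S=0 W=3
Step 4 [EW]: N:wait,E:car1-GO,S:wait,W:car3-GO | queues: N=0 E=0 S=0 W=2
Step 5 [EW]: N:wait,E:empty,S:wait,W:car4-GO | queues: N=0 E=0 S=0 W=1
Step 6 [EW]: N:wait,E:empty,S:wait,W:car6-GO | queues: N=0 E=0 S=0 W=0
Car 2 crosses at step 1

1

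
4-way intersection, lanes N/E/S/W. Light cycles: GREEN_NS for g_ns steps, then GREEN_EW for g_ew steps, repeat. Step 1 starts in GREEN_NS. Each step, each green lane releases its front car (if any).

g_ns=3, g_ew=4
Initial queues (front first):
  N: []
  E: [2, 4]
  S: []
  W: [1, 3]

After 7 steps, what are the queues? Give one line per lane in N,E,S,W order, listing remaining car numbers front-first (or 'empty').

Step 1 [NS]: N:empty,E:wait,S:empty,W:wait | queues: N=0 E=2 S=0 W=2
Step 2 [NS]: N:empty,E:wait,S:empty,W:wait | queues: N=0 E=2 S=0 W=2
Step 3 [NS]: N:empty,E:wait,S:empty,W:wait | queues: N=0 E=2 S=0 W=2
Step 4 [EW]: N:wait,E:car2-GO,S:wait,W:car1-GO | queues: N=0 E=1 S=0 W=1
Step 5 [EW]: N:wait,E:car4-GO,S:wait,W:car3-GO | queues: N=0 E=0 S=0 W=0

N: empty
E: empty
S: empty
W: empty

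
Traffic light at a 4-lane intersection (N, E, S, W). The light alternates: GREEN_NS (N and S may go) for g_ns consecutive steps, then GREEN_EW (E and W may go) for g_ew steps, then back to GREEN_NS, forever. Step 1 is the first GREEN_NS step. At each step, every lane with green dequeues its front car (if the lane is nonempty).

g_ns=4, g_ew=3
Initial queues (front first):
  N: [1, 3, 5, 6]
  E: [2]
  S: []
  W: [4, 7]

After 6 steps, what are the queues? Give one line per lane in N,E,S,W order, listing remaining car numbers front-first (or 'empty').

Step 1 [NS]: N:car1-GO,E:wait,S:empty,W:wait | queues: N=3 E=1 S=0 W=2
Step 2 [NS]: N:car3-GO,E:wait,S:empty,W:wait | queues: N=2 E=1 S=0 W=2
Step 3 [NS]: N:car5-GO,E:wait,S:empty,W:wait | queues: N=1 E=1 S=0 W=2
Step 4 [NS]: N:car6-GO,E:wait,S:empty,W:wait | queues: N=0 E=1 S=0 W=2
Step 5 [EW]: N:wait,E:car2-GO,S:wait,W:car4-GO | queues: N=0 E=0 S=0 W=1
Step 6 [EW]: N:wait,E:empty,S:wait,W:car7-GO | queues: N=0 E=0 S=0 W=0

N: empty
E: empty
S: empty
W: empty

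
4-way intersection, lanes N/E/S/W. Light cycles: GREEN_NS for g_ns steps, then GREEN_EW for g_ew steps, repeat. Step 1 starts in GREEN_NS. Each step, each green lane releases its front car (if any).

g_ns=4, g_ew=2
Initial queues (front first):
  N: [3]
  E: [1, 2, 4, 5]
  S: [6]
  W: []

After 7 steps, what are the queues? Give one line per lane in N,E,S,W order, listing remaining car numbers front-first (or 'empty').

Step 1 [NS]: N:car3-GO,E:wait,S:car6-GO,W:wait | queues: N=0 E=4 S=0 W=0
Step 2 [NS]: N:empty,E:wait,S:empty,W:wait | queues: N=0 E=4 S=0 W=0
Step 3 [NS]: N:empty,E:wait,S:empty,W:wait | queues: N=0 E=4 S=0 W=0
Step 4 [NS]: N:empty,E:wait,S:empty,W:wait | queues: N=0 E=4 S=0 W=0
Step 5 [EW]: N:wait,E:car1-GO,S:wait,W:empty | queues: N=0 E=3 S=0 W=0
Step 6 [EW]: N:wait,E:car2-GO,S:wait,W:empty | queues: N=0 E=2 S=0 W=0
Step 7 [NS]: N:empty,E:wait,S:empty,W:wait | queues: N=0 E=2 S=0 W=0

N: empty
E: 4 5
S: empty
W: empty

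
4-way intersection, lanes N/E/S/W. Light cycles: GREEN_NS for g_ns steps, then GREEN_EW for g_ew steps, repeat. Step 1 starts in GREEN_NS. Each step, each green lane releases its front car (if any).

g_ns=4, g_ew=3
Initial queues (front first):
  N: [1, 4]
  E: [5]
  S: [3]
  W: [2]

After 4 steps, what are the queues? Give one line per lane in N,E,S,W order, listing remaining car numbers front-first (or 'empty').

Step 1 [NS]: N:car1-GO,E:wait,S:car3-GO,W:wait | queues: N=1 E=1 S=0 W=1
Step 2 [NS]: N:car4-GO,E:wait,S:empty,W:wait | queues: N=0 E=1 S=0 W=1
Step 3 [NS]: N:empty,E:wait,S:empty,W:wait | queues: N=0 E=1 S=0 W=1
Step 4 [NS]: N:empty,E:wait,S:empty,W:wait | queues: N=0 E=1 S=0 W=1

N: empty
E: 5
S: empty
W: 2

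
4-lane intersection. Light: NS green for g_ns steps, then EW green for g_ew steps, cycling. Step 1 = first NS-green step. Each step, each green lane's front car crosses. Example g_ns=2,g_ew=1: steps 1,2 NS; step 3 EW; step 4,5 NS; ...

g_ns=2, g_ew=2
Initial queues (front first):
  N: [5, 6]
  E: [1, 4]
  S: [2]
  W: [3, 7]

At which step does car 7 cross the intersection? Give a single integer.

Step 1 [NS]: N:car5-GO,E:wait,S:car2-GO,W:wait | queues: N=1 E=2 S=0 W=2
Step 2 [NS]: N:car6-GO,E:wait,S:empty,W:wait | queues: N=0 E=2 S=0 W=2
Step 3 [EW]: N:wait,E:car1-GO,S:wait,W:car3-GO | queues: N=0 E=1 S=0 W=1
Step 4 [EW]: N:wait,E:car4-GO,S:wait,W:car7-GO | queues: N=0 E=0 S=0 W=0
Car 7 crosses at step 4

4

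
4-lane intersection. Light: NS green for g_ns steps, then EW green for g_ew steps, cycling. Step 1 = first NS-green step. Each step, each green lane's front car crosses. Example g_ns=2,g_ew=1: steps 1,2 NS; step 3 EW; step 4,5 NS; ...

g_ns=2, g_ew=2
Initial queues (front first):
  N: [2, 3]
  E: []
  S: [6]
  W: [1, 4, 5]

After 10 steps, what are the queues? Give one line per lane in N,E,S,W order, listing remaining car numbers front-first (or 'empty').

Step 1 [NS]: N:car2-GO,E:wait,S:car6-GO,W:wait | queues: N=1 E=0 S=0 W=3
Step 2 [NS]: N:car3-GO,E:wait,S:empty,W:wait | queues: N=0 E=0 S=0 W=3
Step 3 [EW]: N:wait,E:empty,S:wait,W:car1-GO | queues: N=0 E=0 S=0 W=2
Step 4 [EW]: N:wait,E:empty,S:wait,W:car4-GO | queues: N=0 E=0 S=0 W=1
Step 5 [NS]: N:empty,E:wait,S:empty,W:wait | queues: N=0 E=0 S=0 W=1
Step 6 [NS]: N:empty,E:wait,S:empty,W:wait | queues: N=0 E=0 S=0 W=1
Step 7 [EW]: N:wait,E:empty,S:wait,W:car5-GO | queues: N=0 E=0 S=0 W=0

N: empty
E: empty
S: empty
W: empty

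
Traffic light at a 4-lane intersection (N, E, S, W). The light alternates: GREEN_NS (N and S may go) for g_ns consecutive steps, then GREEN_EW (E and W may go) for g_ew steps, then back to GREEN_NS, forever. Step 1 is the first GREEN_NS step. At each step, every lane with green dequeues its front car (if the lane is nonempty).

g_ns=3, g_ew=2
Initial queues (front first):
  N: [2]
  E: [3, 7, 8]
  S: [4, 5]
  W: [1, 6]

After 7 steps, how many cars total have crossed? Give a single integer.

Step 1 [NS]: N:car2-GO,E:wait,S:car4-GO,W:wait | queues: N=0 E=3 S=1 W=2
Step 2 [NS]: N:empty,E:wait,S:car5-GO,W:wait | queues: N=0 E=3 S=0 W=2
Step 3 [NS]: N:empty,E:wait,S:empty,W:wait | queues: N=0 E=3 S=0 W=2
Step 4 [EW]: N:wait,E:car3-GO,S:wait,W:car1-GO | queues: N=0 E=2 S=0 W=1
Step 5 [EW]: N:wait,E:car7-GO,S:wait,W:car6-GO | queues: N=0 E=1 S=0 W=0
Step 6 [NS]: N:empty,E:wait,S:empty,W:wait | queues: N=0 E=1 S=0 W=0
Step 7 [NS]: N:empty,E:wait,S:empty,W:wait | queues: N=0 E=1 S=0 W=0
Cars crossed by step 7: 7

Answer: 7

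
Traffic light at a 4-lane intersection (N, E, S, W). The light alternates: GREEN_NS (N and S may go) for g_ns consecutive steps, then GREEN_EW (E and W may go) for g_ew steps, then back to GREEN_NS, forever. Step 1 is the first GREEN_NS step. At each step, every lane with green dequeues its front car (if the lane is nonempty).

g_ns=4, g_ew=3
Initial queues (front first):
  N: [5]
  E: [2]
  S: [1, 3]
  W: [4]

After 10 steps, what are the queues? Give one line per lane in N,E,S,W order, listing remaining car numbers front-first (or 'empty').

Step 1 [NS]: N:car5-GO,E:wait,S:car1-GO,W:wait | queues: N=0 E=1 S=1 W=1
Step 2 [NS]: N:empty,E:wait,S:car3-GO,W:wait | queues: N=0 E=1 S=0 W=1
Step 3 [NS]: N:empty,E:wait,S:empty,W:wait | queues: N=0 E=1 S=0 W=1
Step 4 [NS]: N:empty,E:wait,S:empty,W:wait | queues: N=0 E=1 S=0 W=1
Step 5 [EW]: N:wait,E:car2-GO,S:wait,W:car4-GO | queues: N=0 E=0 S=0 W=0

N: empty
E: empty
S: empty
W: empty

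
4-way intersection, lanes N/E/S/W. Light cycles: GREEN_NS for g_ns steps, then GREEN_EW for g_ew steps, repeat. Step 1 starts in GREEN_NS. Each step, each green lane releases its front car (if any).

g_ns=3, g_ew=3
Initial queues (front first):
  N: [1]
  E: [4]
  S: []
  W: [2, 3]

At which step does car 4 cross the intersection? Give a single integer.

Step 1 [NS]: N:car1-GO,E:wait,S:empty,W:wait | queues: N=0 E=1 S=0 W=2
Step 2 [NS]: N:empty,E:wait,S:empty,W:wait | queues: N=0 E=1 S=0 W=2
Step 3 [NS]: N:empty,E:wait,S:empty,W:wait | queues: N=0 E=1 S=0 W=2
Step 4 [EW]: N:wait,E:car4-GO,S:wait,W:car2-GO | queues: N=0 E=0 S=0 W=1
Step 5 [EW]: N:wait,E:empty,S:wait,W:car3-GO | queues: N=0 E=0 S=0 W=0
Car 4 crosses at step 4

4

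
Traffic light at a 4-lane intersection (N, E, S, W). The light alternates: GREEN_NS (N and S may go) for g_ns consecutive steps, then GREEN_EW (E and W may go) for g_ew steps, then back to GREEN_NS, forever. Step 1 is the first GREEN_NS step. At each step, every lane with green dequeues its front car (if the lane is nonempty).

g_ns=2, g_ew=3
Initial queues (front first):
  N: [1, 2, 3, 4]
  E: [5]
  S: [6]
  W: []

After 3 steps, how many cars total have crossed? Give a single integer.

Step 1 [NS]: N:car1-GO,E:wait,S:car6-GO,W:wait | queues: N=3 E=1 S=0 W=0
Step 2 [NS]: N:car2-GO,E:wait,S:empty,W:wait | queues: N=2 E=1 S=0 W=0
Step 3 [EW]: N:wait,E:car5-GO,S:wait,W:empty | queues: N=2 E=0 S=0 W=0
Cars crossed by step 3: 4

Answer: 4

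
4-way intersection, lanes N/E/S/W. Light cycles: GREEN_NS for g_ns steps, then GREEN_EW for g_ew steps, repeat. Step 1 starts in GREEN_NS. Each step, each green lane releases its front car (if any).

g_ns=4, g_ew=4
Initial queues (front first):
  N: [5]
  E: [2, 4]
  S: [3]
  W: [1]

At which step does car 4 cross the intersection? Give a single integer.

Step 1 [NS]: N:car5-GO,E:wait,S:car3-GO,W:wait | queues: N=0 E=2 S=0 W=1
Step 2 [NS]: N:empty,E:wait,S:empty,W:wait | queues: N=0 E=2 S=0 W=1
Step 3 [NS]: N:empty,E:wait,S:empty,W:wait | queues: N=0 E=2 S=0 W=1
Step 4 [NS]: N:empty,E:wait,S:empty,W:wait | queues: N=0 E=2 S=0 W=1
Step 5 [EW]: N:wait,E:car2-GO,S:wait,W:car1-GO | queues: N=0 E=1 S=0 W=0
Step 6 [EW]: N:wait,E:car4-GO,S:wait,W:empty | queues: N=0 E=0 S=0 W=0
Car 4 crosses at step 6

6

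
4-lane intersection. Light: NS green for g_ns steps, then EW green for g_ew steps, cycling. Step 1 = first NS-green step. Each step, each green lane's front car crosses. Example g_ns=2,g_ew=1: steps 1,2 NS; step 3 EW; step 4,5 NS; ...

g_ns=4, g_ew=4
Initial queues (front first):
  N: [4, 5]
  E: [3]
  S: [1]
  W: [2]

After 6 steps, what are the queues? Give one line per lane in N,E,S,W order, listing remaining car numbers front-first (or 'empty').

Step 1 [NS]: N:car4-GO,E:wait,S:car1-GO,W:wait | queues: N=1 E=1 S=0 W=1
Step 2 [NS]: N:car5-GO,E:wait,S:empty,W:wait | queues: N=0 E=1 S=0 W=1
Step 3 [NS]: N:empty,E:wait,S:empty,W:wait | queues: N=0 E=1 S=0 W=1
Step 4 [NS]: N:empty,E:wait,S:empty,W:wait | queues: N=0 E=1 S=0 W=1
Step 5 [EW]: N:wait,E:car3-GO,S:wait,W:car2-GO | queues: N=0 E=0 S=0 W=0

N: empty
E: empty
S: empty
W: empty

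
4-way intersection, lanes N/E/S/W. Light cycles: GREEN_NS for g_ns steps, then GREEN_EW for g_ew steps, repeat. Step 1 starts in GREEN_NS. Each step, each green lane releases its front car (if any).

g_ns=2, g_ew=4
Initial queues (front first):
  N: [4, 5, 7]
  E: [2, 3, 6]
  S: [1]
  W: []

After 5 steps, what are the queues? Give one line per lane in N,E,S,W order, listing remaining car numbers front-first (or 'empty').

Step 1 [NS]: N:car4-GO,E:wait,S:car1-GO,W:wait | queues: N=2 E=3 S=0 W=0
Step 2 [NS]: N:car5-GO,E:wait,S:empty,W:wait | queues: N=1 E=3 S=0 W=0
Step 3 [EW]: N:wait,E:car2-GO,S:wait,W:empty | queues: N=1 E=2 S=0 W=0
Step 4 [EW]: N:wait,E:car3-GO,S:wait,W:empty | queues: N=1 E=1 S=0 W=0
Step 5 [EW]: N:wait,E:car6-GO,S:wait,W:empty | queues: N=1 E=0 S=0 W=0

N: 7
E: empty
S: empty
W: empty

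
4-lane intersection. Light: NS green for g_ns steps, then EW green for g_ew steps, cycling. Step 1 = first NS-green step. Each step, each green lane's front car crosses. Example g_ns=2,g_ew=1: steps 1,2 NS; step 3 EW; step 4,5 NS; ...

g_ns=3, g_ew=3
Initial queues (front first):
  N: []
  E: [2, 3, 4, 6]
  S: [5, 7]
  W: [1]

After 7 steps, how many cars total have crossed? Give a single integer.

Step 1 [NS]: N:empty,E:wait,S:car5-GO,W:wait | queues: N=0 E=4 S=1 W=1
Step 2 [NS]: N:empty,E:wait,S:car7-GO,W:wait | queues: N=0 E=4 S=0 W=1
Step 3 [NS]: N:empty,E:wait,S:empty,W:wait | queues: N=0 E=4 S=0 W=1
Step 4 [EW]: N:wait,E:car2-GO,S:wait,W:car1-GO | queues: N=0 E=3 S=0 W=0
Step 5 [EW]: N:wait,E:car3-GO,S:wait,W:empty | queues: N=0 E=2 S=0 W=0
Step 6 [EW]: N:wait,E:car4-GO,S:wait,W:empty | queues: N=0 E=1 S=0 W=0
Step 7 [NS]: N:empty,E:wait,S:empty,W:wait | queues: N=0 E=1 S=0 W=0
Cars crossed by step 7: 6

Answer: 6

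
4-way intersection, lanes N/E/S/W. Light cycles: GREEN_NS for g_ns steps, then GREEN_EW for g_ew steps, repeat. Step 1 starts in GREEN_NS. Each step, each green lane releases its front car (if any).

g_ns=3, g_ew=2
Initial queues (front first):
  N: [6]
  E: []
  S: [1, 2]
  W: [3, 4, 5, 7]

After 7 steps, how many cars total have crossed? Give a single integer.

Answer: 5

Derivation:
Step 1 [NS]: N:car6-GO,E:wait,S:car1-GO,W:wait | queues: N=0 E=0 S=1 W=4
Step 2 [NS]: N:empty,E:wait,S:car2-GO,W:wait | queues: N=0 E=0 S=0 W=4
Step 3 [NS]: N:empty,E:wait,S:empty,W:wait | queues: N=0 E=0 S=0 W=4
Step 4 [EW]: N:wait,E:empty,S:wait,W:car3-GO | queues: N=0 E=0 S=0 W=3
Step 5 [EW]: N:wait,E:empty,S:wait,W:car4-GO | queues: N=0 E=0 S=0 W=2
Step 6 [NS]: N:empty,E:wait,S:empty,W:wait | queues: N=0 E=0 S=0 W=2
Step 7 [NS]: N:empty,E:wait,S:empty,W:wait | queues: N=0 E=0 S=0 W=2
Cars crossed by step 7: 5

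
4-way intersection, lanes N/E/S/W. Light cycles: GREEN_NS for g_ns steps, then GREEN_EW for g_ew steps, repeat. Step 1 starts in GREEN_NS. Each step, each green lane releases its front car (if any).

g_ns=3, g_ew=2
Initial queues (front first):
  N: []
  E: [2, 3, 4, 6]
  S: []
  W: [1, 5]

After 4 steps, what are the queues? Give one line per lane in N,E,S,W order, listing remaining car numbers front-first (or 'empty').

Step 1 [NS]: N:empty,E:wait,S:empty,W:wait | queues: N=0 E=4 S=0 W=2
Step 2 [NS]: N:empty,E:wait,S:empty,W:wait | queues: N=0 E=4 S=0 W=2
Step 3 [NS]: N:empty,E:wait,S:empty,W:wait | queues: N=0 E=4 S=0 W=2
Step 4 [EW]: N:wait,E:car2-GO,S:wait,W:car1-GO | queues: N=0 E=3 S=0 W=1

N: empty
E: 3 4 6
S: empty
W: 5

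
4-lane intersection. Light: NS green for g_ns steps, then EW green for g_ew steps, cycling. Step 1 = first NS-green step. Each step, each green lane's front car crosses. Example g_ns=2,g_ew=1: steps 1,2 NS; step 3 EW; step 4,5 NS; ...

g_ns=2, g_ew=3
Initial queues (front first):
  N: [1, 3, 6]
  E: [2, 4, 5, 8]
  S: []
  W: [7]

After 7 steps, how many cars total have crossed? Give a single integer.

Step 1 [NS]: N:car1-GO,E:wait,S:empty,W:wait | queues: N=2 E=4 S=0 W=1
Step 2 [NS]: N:car3-GO,E:wait,S:empty,W:wait | queues: N=1 E=4 S=0 W=1
Step 3 [EW]: N:wait,E:car2-GO,S:wait,W:car7-GO | queues: N=1 E=3 S=0 W=0
Step 4 [EW]: N:wait,E:car4-GO,S:wait,W:empty | queues: N=1 E=2 S=0 W=0
Step 5 [EW]: N:wait,E:car5-GO,S:wait,W:empty | queues: N=1 E=1 S=0 W=0
Step 6 [NS]: N:car6-GO,E:wait,S:empty,W:wait | queues: N=0 E=1 S=0 W=0
Step 7 [NS]: N:empty,E:wait,S:empty,W:wait | queues: N=0 E=1 S=0 W=0
Cars crossed by step 7: 7

Answer: 7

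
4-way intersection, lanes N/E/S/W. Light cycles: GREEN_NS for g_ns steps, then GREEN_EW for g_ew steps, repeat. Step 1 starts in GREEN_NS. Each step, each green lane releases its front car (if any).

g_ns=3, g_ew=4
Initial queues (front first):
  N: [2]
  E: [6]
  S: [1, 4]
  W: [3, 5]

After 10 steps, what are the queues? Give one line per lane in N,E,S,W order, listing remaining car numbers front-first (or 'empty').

Step 1 [NS]: N:car2-GO,E:wait,S:car1-GO,W:wait | queues: N=0 E=1 S=1 W=2
Step 2 [NS]: N:empty,E:wait,S:car4-GO,W:wait | queues: N=0 E=1 S=0 W=2
Step 3 [NS]: N:empty,E:wait,S:empty,W:wait | queues: N=0 E=1 S=0 W=2
Step 4 [EW]: N:wait,E:car6-GO,S:wait,W:car3-GO | queues: N=0 E=0 S=0 W=1
Step 5 [EW]: N:wait,E:empty,S:wait,W:car5-GO | queues: N=0 E=0 S=0 W=0

N: empty
E: empty
S: empty
W: empty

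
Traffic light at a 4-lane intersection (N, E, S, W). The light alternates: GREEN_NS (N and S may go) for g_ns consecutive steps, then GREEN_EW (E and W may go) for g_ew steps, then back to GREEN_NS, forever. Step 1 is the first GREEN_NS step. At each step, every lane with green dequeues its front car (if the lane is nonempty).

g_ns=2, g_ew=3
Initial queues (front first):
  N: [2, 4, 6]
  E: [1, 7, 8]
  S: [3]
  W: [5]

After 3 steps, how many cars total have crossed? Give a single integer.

Step 1 [NS]: N:car2-GO,E:wait,S:car3-GO,W:wait | queues: N=2 E=3 S=0 W=1
Step 2 [NS]: N:car4-GO,E:wait,S:empty,W:wait | queues: N=1 E=3 S=0 W=1
Step 3 [EW]: N:wait,E:car1-GO,S:wait,W:car5-GO | queues: N=1 E=2 S=0 W=0
Cars crossed by step 3: 5

Answer: 5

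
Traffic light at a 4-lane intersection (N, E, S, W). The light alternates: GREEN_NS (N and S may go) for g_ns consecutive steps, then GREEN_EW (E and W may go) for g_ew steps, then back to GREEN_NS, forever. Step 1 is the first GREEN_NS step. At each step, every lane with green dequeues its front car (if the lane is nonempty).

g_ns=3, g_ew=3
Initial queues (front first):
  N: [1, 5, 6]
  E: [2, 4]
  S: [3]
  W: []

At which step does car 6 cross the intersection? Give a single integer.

Step 1 [NS]: N:car1-GO,E:wait,S:car3-GO,W:wait | queues: N=2 E=2 S=0 W=0
Step 2 [NS]: N:car5-GO,E:wait,S:empty,W:wait | queues: N=1 E=2 S=0 W=0
Step 3 [NS]: N:car6-GO,E:wait,S:empty,W:wait | queues: N=0 E=2 S=0 W=0
Step 4 [EW]: N:wait,E:car2-GO,S:wait,W:empty | queues: N=0 E=1 S=0 W=0
Step 5 [EW]: N:wait,E:car4-GO,S:wait,W:empty | queues: N=0 E=0 S=0 W=0
Car 6 crosses at step 3

3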